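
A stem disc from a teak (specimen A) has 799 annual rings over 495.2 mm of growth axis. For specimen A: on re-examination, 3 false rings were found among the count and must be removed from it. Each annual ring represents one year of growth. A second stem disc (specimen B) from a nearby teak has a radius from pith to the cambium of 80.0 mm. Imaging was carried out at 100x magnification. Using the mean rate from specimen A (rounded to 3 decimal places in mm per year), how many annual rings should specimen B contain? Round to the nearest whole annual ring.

129 annual rings

Specimen A: correcting the raw count gives 799 − 3 = 796 true annual rings.
A: Extension rate ≈ 495.2 / 796 = 0.622 mm/yr.
Specimen B: 80.0 mm / 0.622 mm per year = 128.62 years ≈ 129 annual rings.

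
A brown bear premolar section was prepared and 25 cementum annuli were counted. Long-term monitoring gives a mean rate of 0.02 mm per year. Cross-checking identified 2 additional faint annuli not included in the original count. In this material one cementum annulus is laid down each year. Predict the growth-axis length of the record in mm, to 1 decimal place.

After corrections the count is 25 + 2 = 27 cementum annuli.
Predicted length = 0.02 mm/year × 27 years = 0.5 mm.

0.5 mm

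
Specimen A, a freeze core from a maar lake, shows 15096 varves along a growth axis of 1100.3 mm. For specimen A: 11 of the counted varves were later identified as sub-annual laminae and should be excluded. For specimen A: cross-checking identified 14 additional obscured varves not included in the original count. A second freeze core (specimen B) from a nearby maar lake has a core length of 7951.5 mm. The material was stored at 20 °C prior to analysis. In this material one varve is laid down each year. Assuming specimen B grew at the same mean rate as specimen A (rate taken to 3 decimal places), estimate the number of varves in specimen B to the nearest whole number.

Specimen A: after corrections the count is 15096 − 11 + 14 = 15099 varves.
A: Extension rate ≈ 1100.3 / 15099 = 0.073 mm per year.
B spans 7951.5 / 0.073 = 108924.66 years ≈ 108925 varves.

108925 varves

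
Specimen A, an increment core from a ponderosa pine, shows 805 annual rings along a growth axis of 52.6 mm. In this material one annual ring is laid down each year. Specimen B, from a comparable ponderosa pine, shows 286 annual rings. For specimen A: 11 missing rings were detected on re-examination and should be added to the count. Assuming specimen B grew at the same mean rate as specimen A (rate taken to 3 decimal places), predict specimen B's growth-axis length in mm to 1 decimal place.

18.3 mm

Specimen A: true annual ring count = 805 + 11 = 816.
A: Extension rate ≈ 52.6 / 816 = 0.064 mm/yr.
B's length ≈ 0.064 × 286 = 18.3 mm.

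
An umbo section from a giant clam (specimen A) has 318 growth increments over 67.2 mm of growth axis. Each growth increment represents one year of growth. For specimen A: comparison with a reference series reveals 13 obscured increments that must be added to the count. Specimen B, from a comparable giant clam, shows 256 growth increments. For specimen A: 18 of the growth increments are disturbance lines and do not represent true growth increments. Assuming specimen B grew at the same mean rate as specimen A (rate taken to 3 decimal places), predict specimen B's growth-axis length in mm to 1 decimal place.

Specimen A: after corrections the count is 318 − 18 + 13 = 313 growth increments.
A: 67.2 mm over 313 years gives 67.2 / 313 ≈ 0.215 mm/yr.
For B, 0.215 mm/year × 256 years = 55.0 mm.

55.0 mm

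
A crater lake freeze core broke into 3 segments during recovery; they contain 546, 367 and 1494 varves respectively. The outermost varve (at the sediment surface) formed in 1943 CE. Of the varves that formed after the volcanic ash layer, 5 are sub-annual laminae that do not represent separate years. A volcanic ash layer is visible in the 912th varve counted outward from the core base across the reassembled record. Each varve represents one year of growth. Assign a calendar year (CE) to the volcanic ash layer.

Total varves = 546 + 367 + 1494 = 2407.
2407 − 912 = 1495 varves lie beyond the volcanic ash layer toward the sediment surface.
Excluding 5 false varves: 1495 − 5 = 1490.
1943 − 1490 = 453 CE.

453 CE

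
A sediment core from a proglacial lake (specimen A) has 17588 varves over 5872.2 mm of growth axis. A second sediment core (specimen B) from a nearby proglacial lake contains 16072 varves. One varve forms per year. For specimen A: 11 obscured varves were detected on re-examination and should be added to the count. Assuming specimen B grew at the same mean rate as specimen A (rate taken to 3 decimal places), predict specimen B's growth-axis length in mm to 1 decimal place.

5368.0 mm

Specimen A: after corrections the count is 17588 + 11 = 17599 varves.
A: Extension rate ≈ 5872.2 / 17599 = 0.334 mm per year.
B's length ≈ 0.334 × 16072 = 5368.0 mm.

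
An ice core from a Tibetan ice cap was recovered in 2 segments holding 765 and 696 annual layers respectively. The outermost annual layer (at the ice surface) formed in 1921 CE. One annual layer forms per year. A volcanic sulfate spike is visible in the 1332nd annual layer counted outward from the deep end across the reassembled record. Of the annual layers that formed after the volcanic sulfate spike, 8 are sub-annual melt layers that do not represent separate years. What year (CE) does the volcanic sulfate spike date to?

1800 CE

Total annual layers = 765 + 696 = 1461.
1461 − 1332 = 129 annual layers lie beyond the volcanic sulfate spike toward the ice surface.
Excluding 8 false annual layers: 129 − 8 = 121.
The annual layer at the ice surface is 1921 CE, so the volcanic sulfate spike dates to 1921 − 121 = 1800 CE.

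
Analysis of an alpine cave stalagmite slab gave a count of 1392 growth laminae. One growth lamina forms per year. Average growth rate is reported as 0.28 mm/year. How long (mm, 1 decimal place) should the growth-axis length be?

389.8 mm

1392 years of growth are recorded.
Predicted length = 0.28 mm/year × 1392 years = 389.8 mm.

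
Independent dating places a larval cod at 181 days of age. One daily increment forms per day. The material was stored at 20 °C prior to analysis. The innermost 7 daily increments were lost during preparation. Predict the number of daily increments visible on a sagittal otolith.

174 daily increments

At one daily increment per day, 181 days correspond to 181 daily increments.
181 − 7 missed = 174 daily increments expected in the prepared section.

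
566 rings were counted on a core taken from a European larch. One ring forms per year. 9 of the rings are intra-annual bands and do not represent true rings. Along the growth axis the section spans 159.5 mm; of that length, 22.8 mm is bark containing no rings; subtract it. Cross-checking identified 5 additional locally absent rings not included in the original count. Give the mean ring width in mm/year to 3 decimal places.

Adjusted count: 566 − 9 + 5 = 562 rings.
The growth record spans 159.5 − 22.8 = 136.7 mm.
136.7 mm over 562 years gives 136.7 / 562 ≈ 0.243 mm/year.

0.243 mm/year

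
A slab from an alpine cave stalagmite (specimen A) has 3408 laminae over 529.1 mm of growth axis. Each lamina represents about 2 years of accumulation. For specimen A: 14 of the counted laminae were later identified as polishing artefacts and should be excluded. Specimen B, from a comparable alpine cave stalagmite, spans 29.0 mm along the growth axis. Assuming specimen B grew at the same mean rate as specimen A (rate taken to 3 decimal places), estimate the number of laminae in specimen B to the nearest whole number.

186 laminae

Specimen A: correcting the raw count gives 3408 − 14 = 3394 true laminae.
Specimen A: 3394 laminae at 2 years each span 3394 × 2 = 6788 years.
A: Mean rate = 529.1 mm / 6788 years ≈ 0.078 mm/yr.
Specimen B: 29.0 mm / 0.078 mm per year = 371.79 years; at 2 years per lamina that is 371.79 / 2 ≈ 186 laminae.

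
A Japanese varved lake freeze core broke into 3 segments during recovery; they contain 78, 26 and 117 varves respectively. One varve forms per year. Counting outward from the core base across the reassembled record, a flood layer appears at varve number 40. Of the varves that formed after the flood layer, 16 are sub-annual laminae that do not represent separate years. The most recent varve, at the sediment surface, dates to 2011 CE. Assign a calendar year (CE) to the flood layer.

Total varves = 78 + 26 + 117 = 221.
221 − 40 = 181 varves lie beyond the flood layer toward the sediment surface.
Excluding 16 false varves: 181 − 16 = 165.
Counting back 165 years from 2011 CE places the flood layer in 2011 − 165 = 1846 CE.

1846 CE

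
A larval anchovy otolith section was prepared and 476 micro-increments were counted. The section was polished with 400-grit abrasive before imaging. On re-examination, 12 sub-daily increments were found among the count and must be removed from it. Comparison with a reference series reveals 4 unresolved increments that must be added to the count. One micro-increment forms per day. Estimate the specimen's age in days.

468 days

Adjusted count: 476 − 12 + 4 = 468 micro-increments.
One micro-increment per day makes the duration 468 days.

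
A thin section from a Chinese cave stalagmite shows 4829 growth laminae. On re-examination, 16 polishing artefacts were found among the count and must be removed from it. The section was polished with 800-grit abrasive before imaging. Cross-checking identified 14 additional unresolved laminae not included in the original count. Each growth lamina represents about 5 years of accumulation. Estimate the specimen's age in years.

True growth lamina count = 4829 − 16 + 14 = 4827.
Multiplying by 5 years per growth lamina: 4827 × 5 = 24135 years.

24135 years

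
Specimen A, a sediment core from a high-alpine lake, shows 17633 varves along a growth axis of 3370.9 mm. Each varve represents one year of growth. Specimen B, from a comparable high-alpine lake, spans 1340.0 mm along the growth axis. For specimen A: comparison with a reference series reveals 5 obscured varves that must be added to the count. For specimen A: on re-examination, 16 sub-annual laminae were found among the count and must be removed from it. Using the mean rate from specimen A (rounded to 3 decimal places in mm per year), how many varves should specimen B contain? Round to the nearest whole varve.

Specimen A: true varve count = 17633 − 16 + 5 = 17622.
A: Extension rate ≈ 3370.9 / 17622 = 0.191 mm/yr.
B spans 1340.0 / 0.191 = 7015.71 years ≈ 7016 varves.

7016 varves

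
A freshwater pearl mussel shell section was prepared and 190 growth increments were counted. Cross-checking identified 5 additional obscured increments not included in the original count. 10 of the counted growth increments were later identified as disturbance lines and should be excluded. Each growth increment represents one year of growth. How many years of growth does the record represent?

Adjusted count: 190 − 10 + 5 = 185 growth increments.
At one growth increment per year, that is 185 years.

185 years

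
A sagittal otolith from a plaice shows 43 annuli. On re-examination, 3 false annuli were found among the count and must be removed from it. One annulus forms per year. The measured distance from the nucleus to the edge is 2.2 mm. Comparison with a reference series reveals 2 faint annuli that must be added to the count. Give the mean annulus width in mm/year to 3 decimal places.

0.052 mm/year

Adjusted count: 43 − 3 + 2 = 42 annuli.
Mean rate = 2.2 mm / 42 years ≈ 0.052 mm/year.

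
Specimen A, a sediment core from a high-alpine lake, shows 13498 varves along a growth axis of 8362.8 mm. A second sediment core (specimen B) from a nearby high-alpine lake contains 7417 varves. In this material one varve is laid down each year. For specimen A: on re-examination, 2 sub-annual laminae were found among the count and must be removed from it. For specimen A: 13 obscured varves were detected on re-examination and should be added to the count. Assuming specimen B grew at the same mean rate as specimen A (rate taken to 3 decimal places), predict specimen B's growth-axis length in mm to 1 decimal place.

Specimen A: true varve count = 13498 − 2 + 13 = 13509.
A: 8362.8 mm over 13509 years gives 8362.8 / 13509 ≈ 0.619 mm/yr.
Length of B = 0.619 × 7417 = 4591.1 mm.

4591.1 mm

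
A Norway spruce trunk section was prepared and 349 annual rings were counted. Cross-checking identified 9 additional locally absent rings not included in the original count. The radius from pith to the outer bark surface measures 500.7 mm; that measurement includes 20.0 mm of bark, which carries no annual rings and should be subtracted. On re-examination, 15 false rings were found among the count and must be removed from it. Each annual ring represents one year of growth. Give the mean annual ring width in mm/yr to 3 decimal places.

1.401 mm/yr

After corrections the count is 349 − 15 + 9 = 343 annual rings.
Net length = 500.7 − 20.0 = 480.7 mm.
480.7 mm over 343 years gives 480.7 / 343 ≈ 1.401 mm/yr.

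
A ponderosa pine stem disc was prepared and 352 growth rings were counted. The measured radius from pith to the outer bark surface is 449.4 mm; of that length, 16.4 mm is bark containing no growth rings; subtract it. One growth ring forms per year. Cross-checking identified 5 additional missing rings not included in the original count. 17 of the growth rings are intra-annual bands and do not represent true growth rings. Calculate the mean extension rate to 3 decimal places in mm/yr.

1.274 mm/yr

Correcting the raw count gives 352 − 17 + 5 = 340 true growth rings.
The growth record spans 449.4 − 16.4 = 433.0 mm.
433.0 mm over 340 years gives 433.0 / 340 ≈ 1.274 mm/yr.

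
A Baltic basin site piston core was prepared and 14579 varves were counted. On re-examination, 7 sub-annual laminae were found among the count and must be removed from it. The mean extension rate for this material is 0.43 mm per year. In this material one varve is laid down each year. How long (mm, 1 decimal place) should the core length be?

6266.0 mm

Correcting the raw count gives 14579 − 7 = 14572 true varves.
Length ≈ 0.43 × 14572 = 6266.0 mm.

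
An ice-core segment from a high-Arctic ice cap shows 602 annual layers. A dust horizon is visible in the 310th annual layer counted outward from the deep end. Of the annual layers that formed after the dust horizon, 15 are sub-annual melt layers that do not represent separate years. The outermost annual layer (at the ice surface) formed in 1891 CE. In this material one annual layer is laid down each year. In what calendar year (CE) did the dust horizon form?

The dust horizon sits at annual layer 310 from the deep end, so 602 − 310 = 292 annual layers formed after it.
Excluding 15 false annual layers: 292 − 15 = 277.
The annual layer at the ice surface is 1891 CE, so the dust horizon dates to 1891 − 277 = 1614 CE.

1614 CE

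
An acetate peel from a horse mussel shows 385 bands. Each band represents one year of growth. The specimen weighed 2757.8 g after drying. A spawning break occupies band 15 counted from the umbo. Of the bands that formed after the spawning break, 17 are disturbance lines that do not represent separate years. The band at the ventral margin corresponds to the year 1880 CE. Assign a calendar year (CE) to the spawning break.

1527 CE

The spawning break sits at band 15 from the umbo, so 385 − 15 = 370 bands formed after it.
Excluding 17 false bands: 370 − 17 = 353.
1880 − 353 = 1527 CE.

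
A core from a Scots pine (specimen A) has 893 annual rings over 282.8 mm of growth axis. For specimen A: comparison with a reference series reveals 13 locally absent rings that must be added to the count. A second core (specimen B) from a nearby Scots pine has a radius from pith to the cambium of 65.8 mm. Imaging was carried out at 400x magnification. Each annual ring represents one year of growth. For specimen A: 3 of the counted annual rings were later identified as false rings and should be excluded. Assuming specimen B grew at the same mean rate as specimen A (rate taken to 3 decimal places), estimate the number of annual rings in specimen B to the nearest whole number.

210 annual rings

Specimen A: adjusted count: 893 − 3 + 13 = 903 annual rings.
A: Extension rate ≈ 282.8 / 903 = 0.313 mm/yr.
Specimen B: 65.8 mm / 0.313 mm per year = 210.22 years ≈ 210 annual rings.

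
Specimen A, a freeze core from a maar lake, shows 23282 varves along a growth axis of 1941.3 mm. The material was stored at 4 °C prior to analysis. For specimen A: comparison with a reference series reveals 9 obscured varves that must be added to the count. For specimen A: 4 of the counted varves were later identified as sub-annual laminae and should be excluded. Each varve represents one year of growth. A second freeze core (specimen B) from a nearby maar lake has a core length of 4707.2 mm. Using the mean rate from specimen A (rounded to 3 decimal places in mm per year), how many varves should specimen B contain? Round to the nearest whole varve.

56713 varves

Specimen A: true varve count = 23282 − 4 + 9 = 23287.
A: Mean rate = 1941.3 mm / 23287 years ≈ 0.083 mm/yr.
B spans 4707.2 / 0.083 = 56713.25 years ≈ 56713 varves.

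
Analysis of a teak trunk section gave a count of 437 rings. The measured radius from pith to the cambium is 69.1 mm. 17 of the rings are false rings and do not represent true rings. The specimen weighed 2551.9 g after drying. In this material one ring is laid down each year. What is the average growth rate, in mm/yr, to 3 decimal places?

0.165 mm/yr

True ring count = 437 − 17 = 420.
69.1 mm over 420 years gives 69.1 / 420 ≈ 0.165 mm/yr.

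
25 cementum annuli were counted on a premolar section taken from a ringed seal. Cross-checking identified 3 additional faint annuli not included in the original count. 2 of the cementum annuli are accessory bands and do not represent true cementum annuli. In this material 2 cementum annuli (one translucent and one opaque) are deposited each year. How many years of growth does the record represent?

True cementum annulus count = 25 − 2 + 3 = 26.
Dividing by 2 cementum annuli per year: 26 / 2 = 13 years.

13 years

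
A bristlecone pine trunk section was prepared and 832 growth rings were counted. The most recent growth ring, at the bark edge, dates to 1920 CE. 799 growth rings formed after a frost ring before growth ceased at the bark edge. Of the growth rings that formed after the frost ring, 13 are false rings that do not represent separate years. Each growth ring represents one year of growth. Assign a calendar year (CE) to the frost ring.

1134 CE

799 growth rings formed after the frost ring.
Excluding 13 false growth rings: 799 − 13 = 786.
The growth ring at the bark edge is 1920 CE, so the frost ring dates to 1920 − 786 = 1134 CE.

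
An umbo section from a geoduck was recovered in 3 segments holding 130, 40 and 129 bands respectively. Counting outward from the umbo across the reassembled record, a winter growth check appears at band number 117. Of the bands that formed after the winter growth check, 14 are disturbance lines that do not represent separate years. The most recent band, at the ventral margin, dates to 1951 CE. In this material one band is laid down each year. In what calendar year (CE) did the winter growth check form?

Total bands = 130 + 40 + 129 = 299.
The winter growth check sits at band 117 from the umbo, so 299 − 117 = 182 bands formed after it.
Excluding 14 false bands: 182 − 14 = 168.
1951 − 168 = 1783 CE.

1783 CE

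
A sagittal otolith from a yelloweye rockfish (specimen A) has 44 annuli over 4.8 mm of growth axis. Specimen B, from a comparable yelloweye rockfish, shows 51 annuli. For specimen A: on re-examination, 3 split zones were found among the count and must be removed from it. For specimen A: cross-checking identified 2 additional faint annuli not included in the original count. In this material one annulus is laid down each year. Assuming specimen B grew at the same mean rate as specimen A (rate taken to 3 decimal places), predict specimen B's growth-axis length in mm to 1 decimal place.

5.7 mm

Specimen A: after corrections the count is 44 − 3 + 2 = 43 annuli.
A: Mean rate = 4.8 mm / 43 years ≈ 0.112 mm/year.
For B, 0.112 mm/year × 51 years = 5.7 mm.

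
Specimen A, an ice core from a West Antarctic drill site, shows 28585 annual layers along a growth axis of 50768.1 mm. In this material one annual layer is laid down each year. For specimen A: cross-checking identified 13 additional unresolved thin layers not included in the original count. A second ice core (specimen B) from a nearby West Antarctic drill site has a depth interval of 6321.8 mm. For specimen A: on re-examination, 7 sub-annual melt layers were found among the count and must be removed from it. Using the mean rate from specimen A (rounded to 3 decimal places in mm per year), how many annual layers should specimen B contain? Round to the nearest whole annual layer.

Specimen A: after corrections the count is 28585 − 7 + 13 = 28591 annual layers.
A: 50768.1 mm over 28591 years gives 50768.1 / 28591 ≈ 1.776 mm/year.
Specimen B: 6321.8 mm / 1.776 mm per year = 3559.57 years ≈ 3560 annual layers.

3560 annual layers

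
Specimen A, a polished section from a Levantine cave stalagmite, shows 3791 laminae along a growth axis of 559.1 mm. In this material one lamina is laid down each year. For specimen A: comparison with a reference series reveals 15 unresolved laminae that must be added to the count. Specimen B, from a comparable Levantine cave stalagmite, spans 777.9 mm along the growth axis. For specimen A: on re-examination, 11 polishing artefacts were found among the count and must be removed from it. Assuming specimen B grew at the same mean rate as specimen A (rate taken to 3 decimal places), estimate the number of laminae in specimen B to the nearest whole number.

5292 laminae

Specimen A: correcting the raw count gives 3791 − 11 + 15 = 3795 true laminae.
A: 559.1 mm over 3795 years gives 559.1 / 3795 ≈ 0.147 mm/yr.
For B, 777.9 / 0.147 = 5291.84 years ≈ 5292 laminae.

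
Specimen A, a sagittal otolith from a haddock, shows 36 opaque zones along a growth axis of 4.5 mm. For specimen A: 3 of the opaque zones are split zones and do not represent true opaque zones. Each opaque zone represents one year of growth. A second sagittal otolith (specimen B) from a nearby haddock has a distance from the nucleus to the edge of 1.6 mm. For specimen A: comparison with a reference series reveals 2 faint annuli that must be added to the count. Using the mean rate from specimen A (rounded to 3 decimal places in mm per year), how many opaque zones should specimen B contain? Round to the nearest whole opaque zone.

12 opaque zones

Specimen A: correcting the raw count gives 36 − 3 + 2 = 35 true opaque zones.
A: Extension rate ≈ 4.5 / 35 = 0.129 mm per year.
For B, 1.6 / 0.129 = 12.40 years ≈ 12 opaque zones.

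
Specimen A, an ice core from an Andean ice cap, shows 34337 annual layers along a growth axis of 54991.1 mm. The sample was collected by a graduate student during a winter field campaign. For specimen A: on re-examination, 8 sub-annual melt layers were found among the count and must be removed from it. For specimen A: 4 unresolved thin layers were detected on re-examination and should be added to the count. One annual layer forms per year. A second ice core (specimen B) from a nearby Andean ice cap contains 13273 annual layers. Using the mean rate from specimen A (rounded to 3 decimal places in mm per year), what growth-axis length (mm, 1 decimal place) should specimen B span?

Specimen A: correcting the raw count gives 34337 − 8 + 4 = 34333 true annual layers.
A: 54991.1 mm over 34333 years gives 54991.1 / 34333 ≈ 1.602 mm per year.
Length of B = 1.602 × 13273 = 21263.3 mm.

21263.3 mm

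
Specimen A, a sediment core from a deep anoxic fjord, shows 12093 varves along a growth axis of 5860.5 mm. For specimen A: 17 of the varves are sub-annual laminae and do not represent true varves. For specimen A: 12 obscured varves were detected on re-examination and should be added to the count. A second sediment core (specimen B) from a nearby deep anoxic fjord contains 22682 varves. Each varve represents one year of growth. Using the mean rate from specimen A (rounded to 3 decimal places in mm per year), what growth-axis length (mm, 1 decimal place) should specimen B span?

11000.8 mm

Specimen A: correcting the raw count gives 12093 − 17 + 12 = 12088 true varves.
A: Extension rate ≈ 5860.5 / 12088 = 0.485 mm per year.
For B, 0.485 mm/year × 22682 years = 11000.8 mm.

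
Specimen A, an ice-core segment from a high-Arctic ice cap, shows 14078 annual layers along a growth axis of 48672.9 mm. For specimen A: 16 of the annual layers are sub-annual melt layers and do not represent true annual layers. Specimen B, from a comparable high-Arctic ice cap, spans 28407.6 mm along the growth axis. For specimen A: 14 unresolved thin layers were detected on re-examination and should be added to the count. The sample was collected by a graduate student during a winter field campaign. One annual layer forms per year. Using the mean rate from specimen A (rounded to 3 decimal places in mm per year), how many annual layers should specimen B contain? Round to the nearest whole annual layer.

Specimen A: true annual layer count = 14078 − 16 + 14 = 14076.
A: Extension rate ≈ 48672.9 / 14076 = 3.458 mm/year.
B spans 28407.6 / 3.458 = 8215.04 years ≈ 8215 annual layers.

8215 annual layers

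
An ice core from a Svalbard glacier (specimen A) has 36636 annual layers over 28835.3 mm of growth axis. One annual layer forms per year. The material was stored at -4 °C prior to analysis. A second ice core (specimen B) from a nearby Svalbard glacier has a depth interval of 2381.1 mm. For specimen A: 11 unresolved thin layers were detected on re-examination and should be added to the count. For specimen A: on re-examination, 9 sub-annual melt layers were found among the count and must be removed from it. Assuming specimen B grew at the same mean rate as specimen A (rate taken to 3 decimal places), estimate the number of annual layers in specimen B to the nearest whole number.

3026 annual layers

Specimen A: after corrections the count is 36636 − 9 + 11 = 36638 annual layers.
A: 28835.3 mm over 36638 years gives 28835.3 / 36638 ≈ 0.787 mm/year.
B spans 2381.1 / 0.787 = 3025.54 years ≈ 3026 annual layers.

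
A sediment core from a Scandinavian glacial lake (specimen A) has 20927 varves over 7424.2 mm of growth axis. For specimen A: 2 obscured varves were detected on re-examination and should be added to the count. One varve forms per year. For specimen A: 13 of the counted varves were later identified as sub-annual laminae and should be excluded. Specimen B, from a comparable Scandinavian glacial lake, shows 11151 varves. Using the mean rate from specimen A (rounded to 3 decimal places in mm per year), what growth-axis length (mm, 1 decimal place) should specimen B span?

3958.6 mm

Specimen A: correcting the raw count gives 20927 − 13 + 2 = 20916 true varves.
A: Mean rate = 7424.2 mm / 20916 years ≈ 0.355 mm/yr.
For B, 0.355 mm/year × 11151 years = 3958.6 mm.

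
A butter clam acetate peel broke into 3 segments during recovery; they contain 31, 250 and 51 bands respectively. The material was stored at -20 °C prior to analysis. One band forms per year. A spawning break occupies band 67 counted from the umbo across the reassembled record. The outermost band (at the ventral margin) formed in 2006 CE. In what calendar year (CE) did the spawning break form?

Total bands = 31 + 250 + 51 = 332.
The spawning break sits at band 67 from the umbo, so 332 − 67 = 265 bands formed after it.
2006 − 265 = 1741 CE.

1741 CE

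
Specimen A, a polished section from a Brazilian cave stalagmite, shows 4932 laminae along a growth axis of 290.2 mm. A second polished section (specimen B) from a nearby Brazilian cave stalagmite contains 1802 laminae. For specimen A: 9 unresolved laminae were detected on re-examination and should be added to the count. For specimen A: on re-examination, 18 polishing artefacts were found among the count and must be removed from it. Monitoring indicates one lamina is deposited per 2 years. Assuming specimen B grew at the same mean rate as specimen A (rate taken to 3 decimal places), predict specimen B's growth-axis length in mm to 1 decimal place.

Specimen A: adjusted count: 4932 − 18 + 9 = 4923 laminae.
Specimen A: at 2 years per lamina, 4923 × 2 = 9846 years.
A: 290.2 mm over 9846 years gives 290.2 / 9846 ≈ 0.029 mm/yr.
Specimen B: at 2 years per lamina, 1802 × 2 = 3604 years. Length of B = 0.029 × 3604 = 104.5 mm.

104.5 mm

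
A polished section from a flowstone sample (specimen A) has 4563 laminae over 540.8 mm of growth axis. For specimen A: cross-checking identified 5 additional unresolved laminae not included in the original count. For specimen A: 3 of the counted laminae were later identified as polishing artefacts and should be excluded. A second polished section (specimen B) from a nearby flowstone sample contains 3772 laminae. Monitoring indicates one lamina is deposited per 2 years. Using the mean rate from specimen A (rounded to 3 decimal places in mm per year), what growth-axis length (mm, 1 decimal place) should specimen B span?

445.1 mm

Specimen A: true lamina count = 4563 − 3 + 5 = 4565.
Specimen A: at 2 years per lamina, 4565 × 2 = 9130 years.
A: 540.8 mm over 9130 years gives 540.8 / 9130 ≈ 0.059 mm/year.
Specimen B: 3772 laminae at 2 years each span 3772 × 2 = 7544 years. B's length ≈ 0.059 × 7544 = 445.1 mm.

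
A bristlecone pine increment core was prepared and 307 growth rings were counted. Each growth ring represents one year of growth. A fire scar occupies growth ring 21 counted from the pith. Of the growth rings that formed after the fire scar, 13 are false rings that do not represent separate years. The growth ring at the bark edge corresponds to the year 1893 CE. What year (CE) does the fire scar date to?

The fire scar sits at growth ring 21 from the pith, so 307 − 21 = 286 growth rings formed after it.
Excluding 13 false growth rings: 286 − 13 = 273.
The growth ring at the bark edge is 1893 CE, so the fire scar dates to 1893 − 273 = 1620 CE.

1620 CE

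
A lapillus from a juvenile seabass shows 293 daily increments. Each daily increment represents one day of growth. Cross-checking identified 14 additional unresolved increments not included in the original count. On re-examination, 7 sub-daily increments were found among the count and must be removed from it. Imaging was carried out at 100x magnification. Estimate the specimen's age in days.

True daily increment count = 293 − 7 + 14 = 300.
With a one-to-one daily increment periodicity this is 300 days.

300 days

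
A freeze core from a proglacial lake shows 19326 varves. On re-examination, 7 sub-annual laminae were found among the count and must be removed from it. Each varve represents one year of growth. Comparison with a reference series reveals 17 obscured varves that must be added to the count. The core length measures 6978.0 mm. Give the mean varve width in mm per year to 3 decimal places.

Adjusted count: 19326 − 7 + 17 = 19336 varves.
6978.0 mm over 19336 years gives 6978.0 / 19336 ≈ 0.361 mm per year.

0.361 mm per year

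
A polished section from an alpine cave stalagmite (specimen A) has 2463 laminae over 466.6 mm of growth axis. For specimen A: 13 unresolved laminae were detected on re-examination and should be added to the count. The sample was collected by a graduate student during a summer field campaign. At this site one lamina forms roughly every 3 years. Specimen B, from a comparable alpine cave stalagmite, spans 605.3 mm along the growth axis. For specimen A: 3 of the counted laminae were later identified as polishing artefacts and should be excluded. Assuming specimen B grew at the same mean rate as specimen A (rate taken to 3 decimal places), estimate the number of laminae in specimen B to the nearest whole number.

Specimen A: correcting the raw count gives 2463 − 3 + 13 = 2473 true laminae.
Specimen A: 2473 laminae at 3 years each span 2473 × 3 = 7419 years.
A: Mean rate = 466.6 mm / 7419 years ≈ 0.063 mm/year.
Specimen B: 605.3 mm / 0.063 mm per year = 9607.94 years; at 3 years per lamina that is 9607.94 / 3 ≈ 3203 laminae.

3203 laminae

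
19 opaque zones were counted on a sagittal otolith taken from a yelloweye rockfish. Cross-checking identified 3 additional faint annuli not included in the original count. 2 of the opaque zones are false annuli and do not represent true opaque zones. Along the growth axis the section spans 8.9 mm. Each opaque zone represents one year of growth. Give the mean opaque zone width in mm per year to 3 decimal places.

0.445 mm per year

True opaque zone count = 19 − 2 + 3 = 20.
Mean rate = 8.9 mm / 20 years ≈ 0.445 mm per year.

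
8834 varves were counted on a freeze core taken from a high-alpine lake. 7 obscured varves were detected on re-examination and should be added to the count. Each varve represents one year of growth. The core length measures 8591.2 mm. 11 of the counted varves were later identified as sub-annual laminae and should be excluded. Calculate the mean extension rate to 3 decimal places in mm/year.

After corrections the count is 8834 − 11 + 7 = 8830 varves.
8591.2 mm over 8830 years gives 8591.2 / 8830 ≈ 0.973 mm/year.

0.973 mm/year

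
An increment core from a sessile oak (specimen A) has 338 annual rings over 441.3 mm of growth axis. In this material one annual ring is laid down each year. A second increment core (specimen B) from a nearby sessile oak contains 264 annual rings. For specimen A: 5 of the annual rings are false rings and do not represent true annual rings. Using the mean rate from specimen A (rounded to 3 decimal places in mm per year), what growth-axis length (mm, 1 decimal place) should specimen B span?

Specimen A: after corrections the count is 338 − 5 = 333 annual rings.
A: Extension rate ≈ 441.3 / 333 = 1.325 mm per year.
B's length ≈ 1.325 × 264 = 349.8 mm.

349.8 mm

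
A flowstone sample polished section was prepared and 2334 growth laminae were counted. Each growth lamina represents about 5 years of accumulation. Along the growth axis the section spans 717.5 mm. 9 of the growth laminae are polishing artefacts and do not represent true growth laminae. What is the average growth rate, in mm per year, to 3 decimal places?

0.062 mm per year

Correcting the raw count gives 2334 − 9 = 2325 true growth laminae.
2325 growth laminae at 5 years each span 2325 × 5 = 11625 years.
Extension rate ≈ 717.5 / 11625 = 0.062 mm per year.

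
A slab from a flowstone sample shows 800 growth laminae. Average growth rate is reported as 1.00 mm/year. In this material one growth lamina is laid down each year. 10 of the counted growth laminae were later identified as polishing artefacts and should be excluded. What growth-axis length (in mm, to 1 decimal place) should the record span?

790.0 mm

True growth lamina count = 800 − 10 = 790.
Predicted length = 1.00 mm/year × 790 years = 790.0 mm.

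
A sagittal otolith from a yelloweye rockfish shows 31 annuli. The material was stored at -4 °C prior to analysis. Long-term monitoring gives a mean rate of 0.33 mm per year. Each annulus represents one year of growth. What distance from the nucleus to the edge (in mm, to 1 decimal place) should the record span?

10.2 mm

31 years of growth are recorded.
31 years at 0.33 mm/year gives 0.33 × 31 = 10.2 mm.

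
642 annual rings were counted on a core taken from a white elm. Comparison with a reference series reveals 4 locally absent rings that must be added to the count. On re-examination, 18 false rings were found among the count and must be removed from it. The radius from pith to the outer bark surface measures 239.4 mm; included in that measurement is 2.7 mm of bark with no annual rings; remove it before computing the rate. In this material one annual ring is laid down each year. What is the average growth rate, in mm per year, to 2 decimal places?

0.38 mm per year

After corrections the count is 642 − 18 + 4 = 628 annual rings.
The growth record spans 239.4 − 2.7 = 236.7 mm.
Mean rate = 236.7 mm / 628 years ≈ 0.38 mm per year.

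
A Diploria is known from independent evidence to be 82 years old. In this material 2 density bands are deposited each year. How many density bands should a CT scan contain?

164 density bands

82 years at 2 density bands per year gives 82 × 2 = 164 density bands.
So 164 density bands should be present.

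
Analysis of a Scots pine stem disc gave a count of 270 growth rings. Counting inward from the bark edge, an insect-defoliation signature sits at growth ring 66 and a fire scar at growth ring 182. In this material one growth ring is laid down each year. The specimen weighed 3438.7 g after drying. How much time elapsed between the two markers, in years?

182 − 66 = 116 growth rings lie between the two events.
One growth ring per year makes the interval 116 years.

116 years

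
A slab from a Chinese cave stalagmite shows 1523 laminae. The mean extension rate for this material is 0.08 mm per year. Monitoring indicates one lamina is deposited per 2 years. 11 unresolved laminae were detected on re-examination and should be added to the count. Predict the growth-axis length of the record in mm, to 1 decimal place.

245.4 mm

True lamina count = 1523 + 11 = 1534.
1534 laminae at 2 years each span 1534 × 2 = 3068 years.
Length ≈ 0.08 × 3068 = 245.4 mm.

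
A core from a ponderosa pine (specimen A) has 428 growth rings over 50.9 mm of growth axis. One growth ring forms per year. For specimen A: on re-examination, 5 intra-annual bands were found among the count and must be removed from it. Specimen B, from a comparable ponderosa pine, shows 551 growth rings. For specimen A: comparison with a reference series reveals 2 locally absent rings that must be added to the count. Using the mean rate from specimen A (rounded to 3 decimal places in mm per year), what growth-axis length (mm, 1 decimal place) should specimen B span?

66.1 mm

Specimen A: adjusted count: 428 − 5 + 2 = 425 growth rings.
A: Extension rate ≈ 50.9 / 425 = 0.120 mm/yr.
For B, 0.120 mm/year × 551 years = 66.1 mm.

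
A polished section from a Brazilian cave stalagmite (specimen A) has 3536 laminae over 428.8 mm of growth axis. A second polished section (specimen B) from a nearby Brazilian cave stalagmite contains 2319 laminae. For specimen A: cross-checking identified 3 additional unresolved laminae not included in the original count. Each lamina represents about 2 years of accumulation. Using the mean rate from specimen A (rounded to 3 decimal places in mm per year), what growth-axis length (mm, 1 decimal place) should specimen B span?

Specimen A: true lamina count = 3536 + 3 = 3539.
Specimen A: multiplying by 2 years per lamina: 3539 × 2 = 7078 years.
A: Extension rate ≈ 428.8 / 7078 = 0.061 mm/year.
Specimen B: multiplying by 2 years per lamina: 2319 × 2 = 4638 years. For B, 0.061 mm/year × 4638 years = 282.9 mm.

282.9 mm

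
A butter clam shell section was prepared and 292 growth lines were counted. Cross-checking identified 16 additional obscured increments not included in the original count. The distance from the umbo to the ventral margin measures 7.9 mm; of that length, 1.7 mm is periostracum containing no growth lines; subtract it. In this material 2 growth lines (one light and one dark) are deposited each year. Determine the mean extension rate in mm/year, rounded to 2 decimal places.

0.04 mm/year

After corrections the count is 292 + 16 = 308 growth lines.
With 2 growth lines per year, 308 / 2 = 154 years.
The growth record spans 7.9 − 1.7 = 6.2 mm.
Mean rate = 6.2 mm / 154 years ≈ 0.04 mm/year.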